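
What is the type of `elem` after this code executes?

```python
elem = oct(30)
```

oct() returns str representation

str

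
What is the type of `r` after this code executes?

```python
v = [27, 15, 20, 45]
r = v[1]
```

Indexing a list of ints returns int (v[1] = 15)

int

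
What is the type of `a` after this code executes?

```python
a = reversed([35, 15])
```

reversed() on a list returns a list_reverseiterator

list_reverseiterator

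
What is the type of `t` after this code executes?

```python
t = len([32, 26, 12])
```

len() always returns int

int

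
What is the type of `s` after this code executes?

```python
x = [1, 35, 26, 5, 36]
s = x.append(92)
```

list.append() returns None (mutates in place)

NoneType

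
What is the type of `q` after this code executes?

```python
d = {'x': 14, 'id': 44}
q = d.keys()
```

.keys() returns a dict_keys view object

dict_keys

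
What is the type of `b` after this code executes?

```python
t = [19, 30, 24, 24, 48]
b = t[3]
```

Indexing a list of ints returns int (t[3] = 24)

int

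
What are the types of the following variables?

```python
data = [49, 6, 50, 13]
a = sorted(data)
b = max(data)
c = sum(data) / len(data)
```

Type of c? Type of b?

int / int returns float; max of ints returns int

float, int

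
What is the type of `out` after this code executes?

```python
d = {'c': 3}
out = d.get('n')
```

dict.get() returns None when key 'n' is not found and no default given

NoneType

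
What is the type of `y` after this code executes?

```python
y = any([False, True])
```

any() returns bool

bool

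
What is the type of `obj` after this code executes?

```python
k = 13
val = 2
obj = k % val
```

int % int returns int (13 % 2 = 1)

int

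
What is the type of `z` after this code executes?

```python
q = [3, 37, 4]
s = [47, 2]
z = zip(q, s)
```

zip() returns a zip iterator object

zip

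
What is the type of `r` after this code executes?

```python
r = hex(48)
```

hex() returns str representation

str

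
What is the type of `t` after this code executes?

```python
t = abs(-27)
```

abs() of int returns int

int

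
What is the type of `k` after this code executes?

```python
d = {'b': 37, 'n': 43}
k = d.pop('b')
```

dict.pop() returns the value (int)

int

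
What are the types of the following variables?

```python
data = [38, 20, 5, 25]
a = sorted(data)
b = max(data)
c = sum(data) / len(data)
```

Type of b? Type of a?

max of ints returns int; sorted() returns list

int, list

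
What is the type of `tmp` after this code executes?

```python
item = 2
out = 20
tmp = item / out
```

int / int always returns float in Python 3 (2 / 20 = 0.1)

float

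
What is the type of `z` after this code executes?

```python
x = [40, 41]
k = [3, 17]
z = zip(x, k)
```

zip() returns a zip iterator object

zip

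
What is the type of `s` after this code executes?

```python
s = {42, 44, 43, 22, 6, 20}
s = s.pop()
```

Popping from a set of ints returns int

int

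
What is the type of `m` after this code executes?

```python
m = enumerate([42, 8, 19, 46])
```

enumerate() returns an enumerate iterator object

enumerate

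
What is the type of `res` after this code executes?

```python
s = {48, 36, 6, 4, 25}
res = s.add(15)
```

set.add() returns None (mutates in place)

NoneType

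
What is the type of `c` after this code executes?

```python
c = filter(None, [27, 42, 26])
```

filter() returns a filter iterator object

filter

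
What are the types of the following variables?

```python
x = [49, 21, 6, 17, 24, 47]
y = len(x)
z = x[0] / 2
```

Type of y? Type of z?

len() returns int; int / int returns float

int, float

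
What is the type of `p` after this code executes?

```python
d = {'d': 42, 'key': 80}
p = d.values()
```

.values() returns a dict_values view object

dict_values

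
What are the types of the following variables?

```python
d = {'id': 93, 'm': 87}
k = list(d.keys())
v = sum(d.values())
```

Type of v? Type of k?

sum of int values returns int; list(...) returns list

int, list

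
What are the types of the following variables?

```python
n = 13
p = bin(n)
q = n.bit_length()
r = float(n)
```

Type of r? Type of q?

float() returns float; int.bit_length() returns int

float, int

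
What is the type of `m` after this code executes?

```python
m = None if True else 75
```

Ternary: condition is True, if branch (None) taken → NoneType

NoneType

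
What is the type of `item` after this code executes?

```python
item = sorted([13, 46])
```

sorted() always returns list

list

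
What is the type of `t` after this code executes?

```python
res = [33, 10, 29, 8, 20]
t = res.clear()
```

list.clear() returns None

NoneType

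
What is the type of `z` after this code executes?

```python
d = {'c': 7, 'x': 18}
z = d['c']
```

Accessing dict[str, int] with key 'c' returns int value 7

int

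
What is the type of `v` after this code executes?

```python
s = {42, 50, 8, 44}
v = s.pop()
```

Popping from a set of ints returns int

int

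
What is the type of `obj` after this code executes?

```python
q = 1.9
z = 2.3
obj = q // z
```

float // float returns float (floor division preserves float type)

float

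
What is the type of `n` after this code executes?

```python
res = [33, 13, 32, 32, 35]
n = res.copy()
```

list.copy() returns list

list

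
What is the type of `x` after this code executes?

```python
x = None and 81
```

'and' returns first falsy value (None)

NoneType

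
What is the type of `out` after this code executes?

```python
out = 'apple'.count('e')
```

str.count() returns int

int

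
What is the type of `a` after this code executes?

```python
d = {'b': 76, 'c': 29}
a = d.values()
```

.values() returns a dict_values view object

dict_values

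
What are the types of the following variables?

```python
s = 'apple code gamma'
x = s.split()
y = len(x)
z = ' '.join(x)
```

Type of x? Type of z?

str.split() returns list; str.join() returns str

list, str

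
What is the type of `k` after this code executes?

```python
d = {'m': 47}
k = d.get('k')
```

dict.get() returns None when key 'k' is not found and no default given

NoneType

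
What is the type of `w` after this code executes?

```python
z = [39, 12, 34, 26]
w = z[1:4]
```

Slicing a list always returns a list

list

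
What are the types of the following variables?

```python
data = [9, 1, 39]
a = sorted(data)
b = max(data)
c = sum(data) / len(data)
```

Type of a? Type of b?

sorted() returns list; max of ints returns int

list, int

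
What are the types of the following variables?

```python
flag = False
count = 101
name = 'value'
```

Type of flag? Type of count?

flag is bool; count is int

bool, int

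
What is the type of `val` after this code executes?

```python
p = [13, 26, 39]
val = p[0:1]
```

Slicing a list always returns a list

list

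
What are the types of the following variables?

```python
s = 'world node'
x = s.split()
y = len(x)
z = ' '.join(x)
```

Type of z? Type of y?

str.join() returns str; len() returns int

str, int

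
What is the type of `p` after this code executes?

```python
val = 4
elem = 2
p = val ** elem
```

int ** positive int returns int (4 ** 2 = 16)

int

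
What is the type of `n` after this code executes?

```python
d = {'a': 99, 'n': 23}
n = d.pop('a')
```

dict.pop() returns the value (int)

int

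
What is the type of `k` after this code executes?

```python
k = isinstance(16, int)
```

isinstance() returns bool

bool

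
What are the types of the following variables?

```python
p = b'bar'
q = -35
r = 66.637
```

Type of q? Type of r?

q is int; r is float

int, float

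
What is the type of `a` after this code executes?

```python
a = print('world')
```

print() returns None

NoneType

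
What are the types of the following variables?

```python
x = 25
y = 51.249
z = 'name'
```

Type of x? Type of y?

x is int; y is float

int, float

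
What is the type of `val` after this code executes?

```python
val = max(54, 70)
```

max() of ints returns int

int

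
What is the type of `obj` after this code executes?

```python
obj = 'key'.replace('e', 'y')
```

str.replace() returns str

str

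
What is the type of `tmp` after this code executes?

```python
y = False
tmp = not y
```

'not' always returns bool

bool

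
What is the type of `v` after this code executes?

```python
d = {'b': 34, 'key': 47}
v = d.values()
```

.values() returns a dict_values view object

dict_values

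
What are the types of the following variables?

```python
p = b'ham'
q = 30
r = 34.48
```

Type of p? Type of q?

p is bytes; q is int

bytes, int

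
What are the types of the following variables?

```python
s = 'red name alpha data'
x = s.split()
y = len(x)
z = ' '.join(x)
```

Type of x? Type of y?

str.split() returns list; len() returns int

list, int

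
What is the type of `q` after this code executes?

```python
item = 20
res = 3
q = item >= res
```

Comparison operators return bool

bool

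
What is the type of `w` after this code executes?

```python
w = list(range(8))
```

list(range(...)) returns list

list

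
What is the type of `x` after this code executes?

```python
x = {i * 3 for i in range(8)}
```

A set comprehension {expr for x in iterable} produces a set

set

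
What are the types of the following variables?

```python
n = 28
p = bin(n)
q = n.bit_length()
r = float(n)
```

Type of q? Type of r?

int.bit_length() returns int; float() returns float

int, float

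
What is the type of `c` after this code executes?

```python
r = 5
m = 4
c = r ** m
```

int ** positive int returns int (5 ** 4 = 625)

int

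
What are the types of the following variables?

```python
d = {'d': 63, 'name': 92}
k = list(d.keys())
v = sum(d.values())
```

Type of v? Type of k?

sum of int values returns int; list(...) returns list

int, list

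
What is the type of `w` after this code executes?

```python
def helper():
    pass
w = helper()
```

A function with no return statement returns None

NoneType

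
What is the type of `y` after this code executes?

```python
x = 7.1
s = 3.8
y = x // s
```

float // float returns float (floor division preserves float type)

float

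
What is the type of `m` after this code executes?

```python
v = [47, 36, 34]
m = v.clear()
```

list.clear() returns None

NoneType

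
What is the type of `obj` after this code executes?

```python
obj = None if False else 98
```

Ternary: condition is False, else branch (98) taken → int

int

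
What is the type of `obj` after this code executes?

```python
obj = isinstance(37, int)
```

isinstance() returns bool

bool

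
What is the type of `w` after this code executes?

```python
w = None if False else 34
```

Ternary: condition is False, else branch (34) taken → int

int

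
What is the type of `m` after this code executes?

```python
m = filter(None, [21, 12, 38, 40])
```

filter() returns a filter iterator object

filter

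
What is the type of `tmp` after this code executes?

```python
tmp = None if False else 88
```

Ternary: condition is False, else branch (88) taken → int

int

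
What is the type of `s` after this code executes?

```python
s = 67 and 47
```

'and' returns the last value when all truthy (47, which is int)

int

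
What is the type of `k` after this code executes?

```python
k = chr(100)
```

chr() returns str (single character)

str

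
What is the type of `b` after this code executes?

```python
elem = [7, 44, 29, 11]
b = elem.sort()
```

list.sort() returns None (sorts in place)

NoneType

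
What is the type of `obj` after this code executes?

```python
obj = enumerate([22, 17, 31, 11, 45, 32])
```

enumerate() returns an enumerate iterator object

enumerate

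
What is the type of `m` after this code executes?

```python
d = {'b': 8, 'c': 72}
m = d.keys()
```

.keys() returns a dict_keys view object

dict_keys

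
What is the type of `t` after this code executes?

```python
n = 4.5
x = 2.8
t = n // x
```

float // float returns float (floor division preserves float type)

float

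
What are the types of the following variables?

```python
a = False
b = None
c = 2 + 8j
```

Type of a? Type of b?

a is bool; b is NoneType

bool, NoneType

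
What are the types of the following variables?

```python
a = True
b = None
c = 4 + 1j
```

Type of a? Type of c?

a is bool; c is complex

bool, complex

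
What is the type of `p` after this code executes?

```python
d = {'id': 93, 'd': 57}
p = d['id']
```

Accessing dict[str, int] with key 'id' returns int value 93

int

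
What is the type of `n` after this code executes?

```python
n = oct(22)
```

oct() returns str representation

str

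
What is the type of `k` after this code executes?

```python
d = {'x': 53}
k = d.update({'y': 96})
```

dict.update() returns None

NoneType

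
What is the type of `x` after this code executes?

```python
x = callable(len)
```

callable() returns bool

bool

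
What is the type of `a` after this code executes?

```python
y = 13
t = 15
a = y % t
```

int % int returns int (13 % 15 = 13)

int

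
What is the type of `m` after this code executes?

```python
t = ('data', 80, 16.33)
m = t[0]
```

Index 0 of tuple is 'data' which is str

str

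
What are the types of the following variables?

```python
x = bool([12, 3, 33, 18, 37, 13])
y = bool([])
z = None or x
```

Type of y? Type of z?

bool() returns bool; None or <bool> returns the bool

bool, bool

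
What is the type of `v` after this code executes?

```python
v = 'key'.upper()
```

str.upper() returns str

str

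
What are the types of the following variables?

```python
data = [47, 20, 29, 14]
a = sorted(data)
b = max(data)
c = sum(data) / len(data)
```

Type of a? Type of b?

sorted() returns list; max of ints returns int

list, int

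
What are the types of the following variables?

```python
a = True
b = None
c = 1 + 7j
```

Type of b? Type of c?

b is NoneType; c is complex

NoneType, complex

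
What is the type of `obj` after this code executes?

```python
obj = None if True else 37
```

Ternary: condition is True, if branch (None) taken → NoneType

NoneType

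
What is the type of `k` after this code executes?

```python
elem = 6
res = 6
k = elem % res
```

int % int returns int (6 % 6 = 0)

int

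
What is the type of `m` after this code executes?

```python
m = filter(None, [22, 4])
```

filter() returns a filter iterator object

filter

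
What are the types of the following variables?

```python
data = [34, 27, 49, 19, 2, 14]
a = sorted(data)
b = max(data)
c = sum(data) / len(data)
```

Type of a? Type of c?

sorted() returns list; int / int returns float

list, float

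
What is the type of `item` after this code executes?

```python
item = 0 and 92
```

'and' returns the first falsy value (0, which is int)

int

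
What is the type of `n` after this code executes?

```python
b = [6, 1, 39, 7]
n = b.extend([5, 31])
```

list.extend() returns None

NoneType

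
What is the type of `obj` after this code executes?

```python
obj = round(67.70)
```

round() with no ndigits arg returns int

int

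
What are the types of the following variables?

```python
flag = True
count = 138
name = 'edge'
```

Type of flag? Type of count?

flag is bool; count is int

bool, int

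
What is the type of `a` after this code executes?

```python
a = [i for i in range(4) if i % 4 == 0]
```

A list comprehension [...] produces a list

list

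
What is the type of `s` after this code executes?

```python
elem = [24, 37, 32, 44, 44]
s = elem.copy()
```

list.copy() returns list

list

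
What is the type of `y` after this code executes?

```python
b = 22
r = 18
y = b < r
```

Comparison operators return bool

bool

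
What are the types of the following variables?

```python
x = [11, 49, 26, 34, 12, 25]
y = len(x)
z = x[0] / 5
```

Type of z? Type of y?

int / int returns float; len() returns int

float, int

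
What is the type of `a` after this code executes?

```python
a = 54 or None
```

'or' returns first truthy value (54, int)

int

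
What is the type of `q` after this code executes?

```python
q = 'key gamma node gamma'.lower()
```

str.lower() returns str

str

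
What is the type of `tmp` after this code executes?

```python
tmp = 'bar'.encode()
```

str.encode() returns bytes

bytes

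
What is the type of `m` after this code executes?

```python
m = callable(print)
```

callable() returns bool

bool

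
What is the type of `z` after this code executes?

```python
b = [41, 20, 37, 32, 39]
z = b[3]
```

Indexing a list of ints returns int (b[3] = 32)

int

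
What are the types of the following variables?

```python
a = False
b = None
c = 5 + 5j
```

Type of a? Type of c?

a is bool; c is complex

bool, complex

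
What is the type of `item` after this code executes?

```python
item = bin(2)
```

bin() returns str representation

str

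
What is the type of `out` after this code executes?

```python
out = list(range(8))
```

list(range(...)) returns list

list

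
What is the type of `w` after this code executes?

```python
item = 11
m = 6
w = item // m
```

int // int returns int (11 // 6 = 1)

int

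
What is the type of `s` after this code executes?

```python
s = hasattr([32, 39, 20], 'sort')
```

hasattr() returns bool

bool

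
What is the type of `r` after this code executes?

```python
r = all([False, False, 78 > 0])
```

all() returns bool

bool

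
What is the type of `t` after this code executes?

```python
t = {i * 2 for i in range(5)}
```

A set comprehension {expr for x in iterable} produces a set

set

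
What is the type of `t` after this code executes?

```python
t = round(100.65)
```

round() with no ndigits arg returns int

int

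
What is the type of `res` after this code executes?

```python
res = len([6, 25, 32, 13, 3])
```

len() always returns int

int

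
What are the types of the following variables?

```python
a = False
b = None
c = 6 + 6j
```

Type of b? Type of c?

b is NoneType; c is complex

NoneType, complex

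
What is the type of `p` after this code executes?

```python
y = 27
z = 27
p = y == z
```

Equality comparison returns bool

bool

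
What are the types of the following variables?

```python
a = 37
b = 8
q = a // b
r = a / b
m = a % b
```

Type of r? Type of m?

int / int returns float; int % int returns int

float, int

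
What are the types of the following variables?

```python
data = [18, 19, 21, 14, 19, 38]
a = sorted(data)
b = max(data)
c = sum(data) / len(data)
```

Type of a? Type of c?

sorted() returns list; int / int returns float

list, float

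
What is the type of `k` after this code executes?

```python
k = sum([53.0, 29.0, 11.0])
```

sum() of floats returns float

float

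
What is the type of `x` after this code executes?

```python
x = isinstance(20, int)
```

isinstance() returns bool

bool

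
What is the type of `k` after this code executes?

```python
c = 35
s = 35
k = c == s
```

Equality comparison returns bool

bool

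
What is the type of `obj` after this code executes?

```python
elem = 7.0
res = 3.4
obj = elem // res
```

float // float returns float (floor division preserves float type)

float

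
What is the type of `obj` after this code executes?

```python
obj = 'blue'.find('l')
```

str.find() returns int (index, or -1)

int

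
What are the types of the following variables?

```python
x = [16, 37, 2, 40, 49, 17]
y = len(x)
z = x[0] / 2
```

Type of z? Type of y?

int / int returns float; len() returns int

float, int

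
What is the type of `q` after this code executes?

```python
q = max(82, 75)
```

max() of ints returns int

int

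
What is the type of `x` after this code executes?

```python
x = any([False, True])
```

any() returns bool

bool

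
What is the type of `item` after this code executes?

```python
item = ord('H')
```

ord() returns int (Unicode code point)

int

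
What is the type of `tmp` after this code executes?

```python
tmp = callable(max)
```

callable() returns bool

bool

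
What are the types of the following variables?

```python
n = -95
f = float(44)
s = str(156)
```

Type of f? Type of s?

f is float; s is str

float, str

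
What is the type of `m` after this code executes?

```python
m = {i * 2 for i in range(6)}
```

A set comprehension {expr for x in iterable} produces a set

set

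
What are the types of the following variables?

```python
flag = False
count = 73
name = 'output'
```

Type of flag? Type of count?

flag is bool; count is int

bool, int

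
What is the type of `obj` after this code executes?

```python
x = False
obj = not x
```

'not' always returns bool

bool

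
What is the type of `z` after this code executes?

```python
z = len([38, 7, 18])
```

len() always returns int

int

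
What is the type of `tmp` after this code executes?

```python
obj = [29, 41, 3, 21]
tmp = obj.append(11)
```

list.append() returns None (mutates in place)

NoneType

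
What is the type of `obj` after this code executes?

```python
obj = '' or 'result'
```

'or' returns first truthy value ('result', which is str)

str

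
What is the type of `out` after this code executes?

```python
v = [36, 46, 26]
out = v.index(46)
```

list.index() returns int

int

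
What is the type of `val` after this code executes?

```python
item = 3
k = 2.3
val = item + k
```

int + float returns float (3 + 2.3 = 5.3)

float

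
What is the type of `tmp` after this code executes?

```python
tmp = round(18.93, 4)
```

round() with ndigits arg returns float

float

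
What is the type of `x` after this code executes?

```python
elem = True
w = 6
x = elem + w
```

bool + int returns int (True is 1, so 1 + 6 = 7)

int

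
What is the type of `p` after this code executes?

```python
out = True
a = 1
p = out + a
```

bool + int returns int (True is 1, so 1 + 1 = 2)

int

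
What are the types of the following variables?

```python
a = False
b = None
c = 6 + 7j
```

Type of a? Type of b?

a is bool; b is NoneType

bool, NoneType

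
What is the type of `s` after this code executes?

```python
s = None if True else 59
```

Ternary: condition is True, if branch (None) taken → NoneType

NoneType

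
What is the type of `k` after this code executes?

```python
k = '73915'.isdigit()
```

str.isdigit() returns bool

bool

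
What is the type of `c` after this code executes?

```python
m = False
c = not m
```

'not' always returns bool

bool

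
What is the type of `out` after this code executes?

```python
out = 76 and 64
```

'and' returns the last value when all truthy (64, which is int)

int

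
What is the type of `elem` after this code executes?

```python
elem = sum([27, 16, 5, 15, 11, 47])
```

sum() of ints returns int

int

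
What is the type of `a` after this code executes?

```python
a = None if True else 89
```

Ternary: condition is True, if branch (None) taken → NoneType

NoneType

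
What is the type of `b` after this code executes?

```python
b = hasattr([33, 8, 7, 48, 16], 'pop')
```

hasattr() returns bool

bool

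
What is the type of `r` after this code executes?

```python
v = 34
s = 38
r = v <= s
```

Comparison operators return bool

bool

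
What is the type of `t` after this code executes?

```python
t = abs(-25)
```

abs() of int returns int

int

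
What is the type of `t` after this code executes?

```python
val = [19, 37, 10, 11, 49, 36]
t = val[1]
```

Indexing a list of ints returns int (val[1] = 37)

int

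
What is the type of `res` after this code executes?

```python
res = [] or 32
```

'or' returns first truthy value (32, which is int)

int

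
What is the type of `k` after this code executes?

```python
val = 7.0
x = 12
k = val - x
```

float - int returns float (7.0 - 12 = -5.0)

float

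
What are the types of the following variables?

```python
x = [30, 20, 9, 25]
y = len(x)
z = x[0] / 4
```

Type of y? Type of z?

len() returns int; int / int returns float

int, float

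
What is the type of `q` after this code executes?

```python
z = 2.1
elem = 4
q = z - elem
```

float - int returns float (2.1 - 4 = -1.9)

float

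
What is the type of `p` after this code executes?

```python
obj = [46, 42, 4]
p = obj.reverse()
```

list.reverse() returns None

NoneType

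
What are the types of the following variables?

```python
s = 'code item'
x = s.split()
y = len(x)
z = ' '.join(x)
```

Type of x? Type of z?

str.split() returns list; str.join() returns str

list, str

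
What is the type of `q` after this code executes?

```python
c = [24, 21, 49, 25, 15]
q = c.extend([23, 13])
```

list.extend() returns None

NoneType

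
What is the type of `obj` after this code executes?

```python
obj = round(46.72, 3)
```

round() with ndigits arg returns float

float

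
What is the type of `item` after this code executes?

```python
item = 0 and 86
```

'and' returns the first falsy value (0, which is int)

int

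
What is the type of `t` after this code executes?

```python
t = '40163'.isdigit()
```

str.isdigit() returns bool

bool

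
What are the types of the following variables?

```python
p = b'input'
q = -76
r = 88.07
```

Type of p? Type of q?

p is bytes; q is int

bytes, int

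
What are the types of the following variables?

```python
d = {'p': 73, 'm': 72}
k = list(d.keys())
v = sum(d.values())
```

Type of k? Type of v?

list(...) returns list; sum of int values returns int

list, int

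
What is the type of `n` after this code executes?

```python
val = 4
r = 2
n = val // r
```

int // int returns int (4 // 2 = 2)

int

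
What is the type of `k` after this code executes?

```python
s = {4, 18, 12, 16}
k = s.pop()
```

Popping from a set of ints returns int

int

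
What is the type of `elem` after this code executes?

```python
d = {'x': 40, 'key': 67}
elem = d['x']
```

Accessing dict[str, int] with key 'x' returns int value 40

int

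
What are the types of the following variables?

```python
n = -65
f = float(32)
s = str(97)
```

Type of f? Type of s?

f is float; s is str

float, str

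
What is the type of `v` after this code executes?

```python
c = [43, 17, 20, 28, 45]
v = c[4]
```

Indexing a list of ints returns int (c[4] = 45)

int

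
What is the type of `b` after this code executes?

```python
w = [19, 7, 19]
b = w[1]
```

Indexing a list of ints returns int (w[1] = 7)

int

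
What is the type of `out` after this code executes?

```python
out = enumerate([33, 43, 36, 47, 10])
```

enumerate() returns an enumerate iterator object

enumerate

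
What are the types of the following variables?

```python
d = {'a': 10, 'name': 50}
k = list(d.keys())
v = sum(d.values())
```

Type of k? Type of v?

list(...) returns list; sum of int values returns int

list, int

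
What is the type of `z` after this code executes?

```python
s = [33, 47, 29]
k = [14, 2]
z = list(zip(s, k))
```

list(zip(...)) returns a list of tuples

list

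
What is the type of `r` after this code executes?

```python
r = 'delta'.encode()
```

str.encode() returns bytes

bytes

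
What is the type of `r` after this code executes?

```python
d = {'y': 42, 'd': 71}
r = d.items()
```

dict.items() returns a dict_items view

dict_items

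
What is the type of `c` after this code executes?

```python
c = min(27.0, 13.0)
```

min() of floats returns float

float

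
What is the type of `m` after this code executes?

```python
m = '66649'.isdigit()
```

str.isdigit() returns bool

bool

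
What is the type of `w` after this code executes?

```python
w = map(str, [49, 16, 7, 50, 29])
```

map() returns a map iterator object

map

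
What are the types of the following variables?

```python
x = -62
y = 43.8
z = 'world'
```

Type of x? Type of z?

x is int; z is str

int, str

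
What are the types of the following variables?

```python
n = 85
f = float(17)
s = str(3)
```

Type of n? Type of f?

n is int; f is float

int, float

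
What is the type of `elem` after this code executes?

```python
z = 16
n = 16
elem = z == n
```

Equality comparison returns bool

bool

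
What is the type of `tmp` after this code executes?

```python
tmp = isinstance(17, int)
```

isinstance() returns bool

bool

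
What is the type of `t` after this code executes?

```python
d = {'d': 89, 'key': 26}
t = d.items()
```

dict.items() returns a dict_items view

dict_items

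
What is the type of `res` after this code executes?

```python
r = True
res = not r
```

'not' always returns bool

bool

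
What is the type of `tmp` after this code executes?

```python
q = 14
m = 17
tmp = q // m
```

int // int returns int (14 // 17 = 0)

int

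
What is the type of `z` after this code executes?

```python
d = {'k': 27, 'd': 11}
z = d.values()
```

.values() returns a dict_values view object

dict_values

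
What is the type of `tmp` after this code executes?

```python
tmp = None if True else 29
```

Ternary: condition is True, if branch (None) taken → NoneType

NoneType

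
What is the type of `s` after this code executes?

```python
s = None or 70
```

'or' with None returns the other value (70, int)

int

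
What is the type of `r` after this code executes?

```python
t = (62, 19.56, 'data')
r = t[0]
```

Index 0 of tuple is 62 which is int

int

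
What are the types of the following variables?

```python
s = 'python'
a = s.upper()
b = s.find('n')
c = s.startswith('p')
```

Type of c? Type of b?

str.startswith() returns bool; str.find() returns int

bool, int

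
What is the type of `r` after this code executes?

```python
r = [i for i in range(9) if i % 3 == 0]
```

A list comprehension [...] produces a list

list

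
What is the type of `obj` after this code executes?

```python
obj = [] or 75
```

'or' returns first truthy value (75, which is int)

int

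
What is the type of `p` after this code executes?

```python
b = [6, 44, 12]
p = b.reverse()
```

list.reverse() returns None

NoneType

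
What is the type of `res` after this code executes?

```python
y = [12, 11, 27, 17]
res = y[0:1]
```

Slicing a list always returns a list

list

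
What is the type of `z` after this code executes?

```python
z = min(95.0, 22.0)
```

min() of floats returns float

float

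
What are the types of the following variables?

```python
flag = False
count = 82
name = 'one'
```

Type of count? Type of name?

count is int; name is str

int, str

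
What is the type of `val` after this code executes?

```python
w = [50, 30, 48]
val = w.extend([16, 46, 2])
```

list.extend() returns None

NoneType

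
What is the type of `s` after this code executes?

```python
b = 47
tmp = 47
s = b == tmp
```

Equality comparison returns bool

bool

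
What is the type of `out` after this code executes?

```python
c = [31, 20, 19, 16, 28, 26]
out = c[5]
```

Indexing a list of ints returns int (c[5] = 26)

int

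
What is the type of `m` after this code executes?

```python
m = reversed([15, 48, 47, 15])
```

reversed() on a list returns a list_reverseiterator

list_reverseiterator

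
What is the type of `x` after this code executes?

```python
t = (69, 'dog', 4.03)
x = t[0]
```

Index 0 of tuple is 69 which is int

int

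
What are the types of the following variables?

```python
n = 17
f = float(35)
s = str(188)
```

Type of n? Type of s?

n is int; s is str

int, str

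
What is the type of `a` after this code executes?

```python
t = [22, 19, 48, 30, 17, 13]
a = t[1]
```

Indexing a list of ints returns int (t[1] = 19)

int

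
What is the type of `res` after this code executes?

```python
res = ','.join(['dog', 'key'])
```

str.join() returns str

str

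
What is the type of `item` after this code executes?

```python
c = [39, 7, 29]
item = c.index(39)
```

list.index() returns int

int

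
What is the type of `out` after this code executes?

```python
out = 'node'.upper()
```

str.upper() returns str

str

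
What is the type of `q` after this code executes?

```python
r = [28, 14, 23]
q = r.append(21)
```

list.append() returns None (mutates in place)

NoneType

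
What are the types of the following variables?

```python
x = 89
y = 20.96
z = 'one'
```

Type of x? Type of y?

x is int; y is float

int, float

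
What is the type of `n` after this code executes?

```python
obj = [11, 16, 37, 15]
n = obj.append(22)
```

list.append() returns None (mutates in place)

NoneType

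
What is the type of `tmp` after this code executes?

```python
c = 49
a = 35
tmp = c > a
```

Comparison operators return bool

bool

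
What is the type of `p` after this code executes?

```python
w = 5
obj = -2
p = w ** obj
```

int ** negative int returns float

float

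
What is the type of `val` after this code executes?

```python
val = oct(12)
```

oct() returns str representation

str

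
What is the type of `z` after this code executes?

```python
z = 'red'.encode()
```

str.encode() returns bytes

bytes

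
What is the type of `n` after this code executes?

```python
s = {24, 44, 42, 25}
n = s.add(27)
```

set.add() returns None (mutates in place)

NoneType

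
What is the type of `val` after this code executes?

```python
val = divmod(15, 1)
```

divmod() returns a tuple (quotient, remainder)

tuple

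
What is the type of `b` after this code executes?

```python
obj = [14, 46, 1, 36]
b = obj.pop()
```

list.pop() returns the popped element (int here)

int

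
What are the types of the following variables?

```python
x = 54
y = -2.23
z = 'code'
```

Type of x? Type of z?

x is int; z is str

int, str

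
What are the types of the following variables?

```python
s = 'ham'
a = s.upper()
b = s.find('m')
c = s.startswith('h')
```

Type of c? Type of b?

str.startswith() returns bool; str.find() returns int

bool, int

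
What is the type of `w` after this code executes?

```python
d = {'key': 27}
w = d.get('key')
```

dict.get() returns the value (int) when key is found

int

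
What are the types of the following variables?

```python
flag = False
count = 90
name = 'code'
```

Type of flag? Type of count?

flag is bool; count is int

bool, int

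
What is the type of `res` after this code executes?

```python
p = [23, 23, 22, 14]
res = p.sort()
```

list.sort() returns None (sorts in place)

NoneType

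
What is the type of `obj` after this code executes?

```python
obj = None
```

None has type NoneType

NoneType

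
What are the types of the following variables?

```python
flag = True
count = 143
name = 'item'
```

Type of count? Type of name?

count is int; name is str

int, str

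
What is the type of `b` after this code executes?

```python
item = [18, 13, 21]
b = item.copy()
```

list.copy() returns list

list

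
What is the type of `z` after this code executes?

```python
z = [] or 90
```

'or' returns first truthy value (90, which is int)

int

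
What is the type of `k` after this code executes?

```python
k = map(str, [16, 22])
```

map() returns a map iterator object

map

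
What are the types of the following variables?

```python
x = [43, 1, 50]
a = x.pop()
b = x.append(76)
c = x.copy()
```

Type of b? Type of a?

list.append() returns None; list.pop() returns the element (int)

NoneType, int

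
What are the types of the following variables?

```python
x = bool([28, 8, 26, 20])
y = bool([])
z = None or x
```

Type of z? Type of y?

None or <bool> returns the bool; bool() returns bool

bool, bool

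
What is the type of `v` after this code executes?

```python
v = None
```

None has type NoneType

NoneType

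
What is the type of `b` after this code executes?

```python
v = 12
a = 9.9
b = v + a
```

int + float returns float (12 + 9.9 = 21.9)

float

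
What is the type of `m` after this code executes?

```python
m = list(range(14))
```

list(range(...)) returns list

list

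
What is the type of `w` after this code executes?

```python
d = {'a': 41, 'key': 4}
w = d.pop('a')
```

dict.pop() returns the value (int)

int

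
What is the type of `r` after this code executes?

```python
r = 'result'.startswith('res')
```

str.startswith() returns bool

bool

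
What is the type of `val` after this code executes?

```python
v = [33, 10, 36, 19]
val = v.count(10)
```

list.count() returns int

int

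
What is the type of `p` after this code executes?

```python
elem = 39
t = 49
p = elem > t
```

Comparison operators return bool

bool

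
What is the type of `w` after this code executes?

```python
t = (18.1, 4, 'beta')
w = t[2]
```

Index 2 of tuple is 'beta' which is str

str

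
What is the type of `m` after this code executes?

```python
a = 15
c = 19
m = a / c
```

int / int always returns float in Python 3 (15 / 19 = 0.789474)

float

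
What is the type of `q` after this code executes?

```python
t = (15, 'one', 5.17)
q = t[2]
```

Index 2 of tuple is 5.17 which is float

float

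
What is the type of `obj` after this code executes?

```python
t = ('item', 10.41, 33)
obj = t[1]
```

Index 1 of tuple is 10.41 which is float

float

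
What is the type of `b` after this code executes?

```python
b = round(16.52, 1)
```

round() with ndigits arg returns float

float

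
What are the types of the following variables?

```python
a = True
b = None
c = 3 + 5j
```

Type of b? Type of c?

b is NoneType; c is complex

NoneType, complex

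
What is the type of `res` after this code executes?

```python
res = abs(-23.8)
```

abs() of float returns float

float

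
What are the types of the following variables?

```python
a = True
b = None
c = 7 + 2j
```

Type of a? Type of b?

a is bool; b is NoneType

bool, NoneType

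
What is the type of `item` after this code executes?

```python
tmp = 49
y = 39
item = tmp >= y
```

Comparison operators return bool

bool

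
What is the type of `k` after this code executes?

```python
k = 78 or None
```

'or' returns first truthy value (78, int)

int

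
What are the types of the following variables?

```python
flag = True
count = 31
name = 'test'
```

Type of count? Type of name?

count is int; name is str

int, str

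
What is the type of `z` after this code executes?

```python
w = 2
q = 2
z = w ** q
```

int ** positive int returns int (2 ** 2 = 4)

int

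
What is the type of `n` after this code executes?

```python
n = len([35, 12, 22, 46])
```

len() always returns int

int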